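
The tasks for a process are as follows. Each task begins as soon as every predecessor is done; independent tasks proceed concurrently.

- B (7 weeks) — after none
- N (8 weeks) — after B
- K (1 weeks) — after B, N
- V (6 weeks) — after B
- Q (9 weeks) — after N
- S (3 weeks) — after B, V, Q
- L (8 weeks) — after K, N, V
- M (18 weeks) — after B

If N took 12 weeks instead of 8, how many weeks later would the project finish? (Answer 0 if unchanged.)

Baseline: B→N→Q→S = 7+8+9+3 = 27 → 27 weeks.
N is on the critical path; changing it to 12 makes that path 31 weeks.
No other chain overtakes it, so the finish is 31 weeks.
Change in finish: 31 − 27 = +4 weeks.

4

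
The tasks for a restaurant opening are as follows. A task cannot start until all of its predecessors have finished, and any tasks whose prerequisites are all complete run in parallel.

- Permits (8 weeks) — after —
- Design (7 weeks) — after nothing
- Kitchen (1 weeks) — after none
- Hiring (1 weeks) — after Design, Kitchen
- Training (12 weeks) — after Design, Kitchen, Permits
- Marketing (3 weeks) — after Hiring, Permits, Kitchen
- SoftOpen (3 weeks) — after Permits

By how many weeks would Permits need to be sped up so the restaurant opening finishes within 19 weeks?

1

Current finish: 20 weeks; target: 19.
Permits is on every critical path, so each week cut from Permits cuts the finish by one (this holds down to a finish of 19).
Need 20 − 19 = 1 week off Permits → Permits becomes 7 weeks, finish becomes 19.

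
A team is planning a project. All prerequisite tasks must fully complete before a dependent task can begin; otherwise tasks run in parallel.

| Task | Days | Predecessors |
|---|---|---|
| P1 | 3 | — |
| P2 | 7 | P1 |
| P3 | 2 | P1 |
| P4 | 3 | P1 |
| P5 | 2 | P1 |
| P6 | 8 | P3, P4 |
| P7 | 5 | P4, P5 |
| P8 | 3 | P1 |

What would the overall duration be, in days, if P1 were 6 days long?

17

Baseline: P1→P4→P6 = 3+3+8 = 14 → 14 days.
P1 lies on that path, so at 6 days the path becomes 17 days.
That remains the longest chain; total 17 days.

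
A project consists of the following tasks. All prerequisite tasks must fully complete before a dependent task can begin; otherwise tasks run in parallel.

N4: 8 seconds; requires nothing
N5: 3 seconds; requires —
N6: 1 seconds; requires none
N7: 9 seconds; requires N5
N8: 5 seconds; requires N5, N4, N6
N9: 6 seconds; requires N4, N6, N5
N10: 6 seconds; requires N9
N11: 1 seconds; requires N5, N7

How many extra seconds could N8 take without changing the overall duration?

7

Critical path: N4→N9→N10 = 8+6+6 = 20, so the finish is 20 seconds.
The longest chain containing N8 totals 13 seconds.
Slack of N8 = 15 − 8 = 7 seconds.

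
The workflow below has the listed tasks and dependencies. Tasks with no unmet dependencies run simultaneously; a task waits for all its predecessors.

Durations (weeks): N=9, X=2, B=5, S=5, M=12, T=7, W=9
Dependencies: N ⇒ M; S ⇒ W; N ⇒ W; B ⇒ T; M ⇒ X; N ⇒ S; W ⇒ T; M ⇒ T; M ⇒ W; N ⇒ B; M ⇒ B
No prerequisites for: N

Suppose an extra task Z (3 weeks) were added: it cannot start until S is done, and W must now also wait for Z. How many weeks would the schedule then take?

37

Originally the schedule takes 37 weeks.
With Z inserted, W now waits for max(N, M, S, Z).
New critical path: N→M→W→T = 9+12+9+7 = 37 ⇒ 37 weeks.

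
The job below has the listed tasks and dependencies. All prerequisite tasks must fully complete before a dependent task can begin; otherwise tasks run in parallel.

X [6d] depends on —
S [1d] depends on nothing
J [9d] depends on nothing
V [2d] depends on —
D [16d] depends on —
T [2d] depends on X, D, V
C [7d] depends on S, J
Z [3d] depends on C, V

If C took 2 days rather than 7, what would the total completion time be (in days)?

Baseline: J→C→Z = 9+7+3 = 19 → 19 days.
Since C is critical, the -5 change carries straight to that chain (now 14 days).
The binding chain switches to D→T = 16+2 = 18; finish 18 days.

18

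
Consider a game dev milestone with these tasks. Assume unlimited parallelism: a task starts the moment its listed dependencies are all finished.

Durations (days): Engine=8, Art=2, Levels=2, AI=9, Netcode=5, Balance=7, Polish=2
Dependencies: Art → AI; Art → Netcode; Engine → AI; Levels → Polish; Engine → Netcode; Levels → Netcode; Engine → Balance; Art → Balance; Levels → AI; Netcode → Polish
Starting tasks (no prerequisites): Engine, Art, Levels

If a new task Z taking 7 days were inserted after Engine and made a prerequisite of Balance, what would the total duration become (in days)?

Originally the project takes 17 days.
With Z inserted, Balance now waits for max(Engine, Art, Z).
New critical path: Engine→Z→Balance = 8+7+7 = 22 ⇒ 22 days.

22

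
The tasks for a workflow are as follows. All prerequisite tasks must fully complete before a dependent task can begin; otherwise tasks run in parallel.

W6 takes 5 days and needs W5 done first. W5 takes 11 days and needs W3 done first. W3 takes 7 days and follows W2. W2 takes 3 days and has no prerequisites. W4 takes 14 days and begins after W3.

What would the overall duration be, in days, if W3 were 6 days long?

25

Critical path before the change: W2→W3→W5→W6 = 3+7+11+5 = 26 giving 26 days.
W3 lies on that path, so at 6 days the path becomes 25 days.
The critical path is still W2→W3→W5→W6; finish is now 25 days.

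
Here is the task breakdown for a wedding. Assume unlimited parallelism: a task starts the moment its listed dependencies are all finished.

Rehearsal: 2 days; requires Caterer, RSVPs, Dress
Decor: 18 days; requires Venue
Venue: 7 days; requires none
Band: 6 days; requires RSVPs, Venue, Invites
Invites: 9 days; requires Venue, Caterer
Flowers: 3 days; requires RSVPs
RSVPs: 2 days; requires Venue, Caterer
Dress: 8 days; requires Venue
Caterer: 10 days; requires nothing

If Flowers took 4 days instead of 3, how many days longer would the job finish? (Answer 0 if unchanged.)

0

As given, the longest chain is Venue→Decor = 7+18 = 25, so the finish is 25 days.
Flowers has 10 days of float (longest path through it is 15).
No other chain overtakes it, so the finish is 25 days.
Change in finish: 25 − 25 = +0 days.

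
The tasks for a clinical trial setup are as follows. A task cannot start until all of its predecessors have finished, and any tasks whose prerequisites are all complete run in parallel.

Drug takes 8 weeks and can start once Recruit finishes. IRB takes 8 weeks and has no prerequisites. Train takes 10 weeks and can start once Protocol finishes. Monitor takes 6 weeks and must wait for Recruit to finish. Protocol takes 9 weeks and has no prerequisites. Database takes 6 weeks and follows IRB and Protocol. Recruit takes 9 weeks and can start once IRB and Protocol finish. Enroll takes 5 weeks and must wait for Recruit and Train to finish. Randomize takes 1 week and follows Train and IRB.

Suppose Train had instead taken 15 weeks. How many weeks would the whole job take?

29

The binding path is Protocol→Recruit→Drug = 9+9+8 = 26; finish at 26 weeks.
The longest path through Train is only 24 weeks, so Train has float 2.
New critical path: Protocol→Train→Enroll = 9+15+5 = 29 ⇒ 29 weeks.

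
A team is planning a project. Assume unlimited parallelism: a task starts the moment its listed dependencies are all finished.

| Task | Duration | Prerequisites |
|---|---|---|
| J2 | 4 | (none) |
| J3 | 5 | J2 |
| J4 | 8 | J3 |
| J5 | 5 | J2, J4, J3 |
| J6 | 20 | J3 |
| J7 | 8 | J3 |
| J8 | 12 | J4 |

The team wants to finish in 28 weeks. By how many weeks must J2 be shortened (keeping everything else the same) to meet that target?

1

Current finish: 29 weeks; target: 28.
J2 is on every critical path, so each week cut from J2 cuts the finish by one (this holds down to a finish of 26).
Need 29 − 28 = 1 week off J2 → J2 becomes 3 weeks, finish becomes 28.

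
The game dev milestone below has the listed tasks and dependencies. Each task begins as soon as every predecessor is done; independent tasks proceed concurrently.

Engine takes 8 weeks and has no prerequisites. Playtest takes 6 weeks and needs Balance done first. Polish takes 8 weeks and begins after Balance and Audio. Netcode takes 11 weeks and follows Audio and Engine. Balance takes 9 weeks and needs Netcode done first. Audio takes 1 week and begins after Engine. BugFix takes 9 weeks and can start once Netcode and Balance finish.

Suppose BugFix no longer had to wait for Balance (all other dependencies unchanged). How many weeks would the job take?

37

With the dependency in place, Engine→Audio→Netcode→Balance→BugFix = 8+1+11+9+9 = 38 sets the finish at 38 weeks.
Without Balance→BugFix, BugFix's earliest start moves from 29 to 20.
The longest chain is now Engine→Audio→Netcode→Balance→Polish = 8+1+11+9+8 = 37, so the job takes 37 weeks.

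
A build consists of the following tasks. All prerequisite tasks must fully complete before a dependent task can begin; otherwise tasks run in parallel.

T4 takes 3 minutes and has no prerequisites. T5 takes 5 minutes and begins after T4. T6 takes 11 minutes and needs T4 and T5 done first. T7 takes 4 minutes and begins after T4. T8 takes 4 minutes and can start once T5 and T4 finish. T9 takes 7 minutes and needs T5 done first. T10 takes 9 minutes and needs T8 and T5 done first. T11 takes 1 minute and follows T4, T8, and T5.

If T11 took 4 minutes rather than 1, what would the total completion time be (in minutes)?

Critical path before the change: T4→T5→T8→T10 = 3+5+4+9 = 21 giving 21 minutes.
T11 has 8 minutes of float (longest path through it is 13).
That remains the longest chain; total 21 minutes.

21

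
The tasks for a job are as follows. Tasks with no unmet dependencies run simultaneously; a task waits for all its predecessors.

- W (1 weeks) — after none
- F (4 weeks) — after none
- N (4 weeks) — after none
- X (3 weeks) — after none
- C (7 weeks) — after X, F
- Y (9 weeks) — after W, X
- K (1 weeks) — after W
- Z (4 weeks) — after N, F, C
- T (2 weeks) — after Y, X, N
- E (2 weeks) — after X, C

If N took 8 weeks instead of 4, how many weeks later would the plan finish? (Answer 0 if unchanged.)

0

Critical path before the change: F→C→Z = 4+7+4 = 15 giving 15 weeks.
N is off the critical path — its longest chain is 8 weeks, giving 7 of slack.
The critical path is still F→C→Z; finish is now 15 weeks.
Change in finish: 15 − 15 = +0 weeks.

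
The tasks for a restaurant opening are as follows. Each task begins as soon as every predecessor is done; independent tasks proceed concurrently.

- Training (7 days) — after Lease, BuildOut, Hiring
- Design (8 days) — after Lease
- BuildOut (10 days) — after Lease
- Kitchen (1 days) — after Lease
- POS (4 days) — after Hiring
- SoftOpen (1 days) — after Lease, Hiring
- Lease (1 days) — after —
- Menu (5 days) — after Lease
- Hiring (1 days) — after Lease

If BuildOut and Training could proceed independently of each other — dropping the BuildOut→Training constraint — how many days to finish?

With the dependency in place, Lease→BuildOut→Training = 1+10+7 = 18 sets the finish at 18 days.
Without BuildOut→Training, Training's earliest start moves from 11 to 2.
New critical path: Lease→BuildOut = 1+10 = 11 ⇒ 11 days.

11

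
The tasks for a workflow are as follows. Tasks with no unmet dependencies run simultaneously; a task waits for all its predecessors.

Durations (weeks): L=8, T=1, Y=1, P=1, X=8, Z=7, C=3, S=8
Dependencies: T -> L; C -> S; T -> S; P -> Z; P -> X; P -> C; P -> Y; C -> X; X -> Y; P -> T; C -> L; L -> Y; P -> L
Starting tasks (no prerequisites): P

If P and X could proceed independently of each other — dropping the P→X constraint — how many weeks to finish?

With the dependency in place, P→C→X→Y = 1+3+8+1 = 13 sets the finish at 13 weeks.
Dropping P→X doesn't change X's earliest start (4); another predecessor still binds.
The longest chain is now P→C→X→Y = 1+3+8+1 = 13, so the schedule takes 13 weeks.

13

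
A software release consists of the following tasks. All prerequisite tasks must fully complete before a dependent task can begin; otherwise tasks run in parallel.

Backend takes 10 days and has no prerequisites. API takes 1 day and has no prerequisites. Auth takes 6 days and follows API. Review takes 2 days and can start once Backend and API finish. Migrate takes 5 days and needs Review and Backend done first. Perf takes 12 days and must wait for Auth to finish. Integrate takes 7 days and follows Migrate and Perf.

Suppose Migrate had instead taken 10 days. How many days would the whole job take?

Actual critical path: API→Auth→Perf→Integrate = 1+6+12+7 = 26 ⇒ 26 days.
Migrate is off the critical path — its longest chain is 24 days, giving 2 of slack.
The binding chain switches to Backend→Review→Migrate→Integrate = 10+2+10+7 = 29; finish 29 days.

29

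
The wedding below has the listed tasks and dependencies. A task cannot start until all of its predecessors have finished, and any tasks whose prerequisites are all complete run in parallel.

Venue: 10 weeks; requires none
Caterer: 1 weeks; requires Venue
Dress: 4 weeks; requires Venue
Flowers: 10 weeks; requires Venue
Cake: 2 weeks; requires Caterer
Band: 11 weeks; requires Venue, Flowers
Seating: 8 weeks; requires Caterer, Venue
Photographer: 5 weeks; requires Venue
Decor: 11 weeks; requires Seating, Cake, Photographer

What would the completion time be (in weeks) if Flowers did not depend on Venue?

30

With the dependency in place, Venue→Flowers→Band = 10+10+11 = 31 sets the finish at 31 weeks.
Without Venue→Flowers, Flowers's earliest start moves from 10 to 0.
New critical path: Venue→Caterer→Seating→Decor = 10+1+8+11 = 30 ⇒ 30 weeks.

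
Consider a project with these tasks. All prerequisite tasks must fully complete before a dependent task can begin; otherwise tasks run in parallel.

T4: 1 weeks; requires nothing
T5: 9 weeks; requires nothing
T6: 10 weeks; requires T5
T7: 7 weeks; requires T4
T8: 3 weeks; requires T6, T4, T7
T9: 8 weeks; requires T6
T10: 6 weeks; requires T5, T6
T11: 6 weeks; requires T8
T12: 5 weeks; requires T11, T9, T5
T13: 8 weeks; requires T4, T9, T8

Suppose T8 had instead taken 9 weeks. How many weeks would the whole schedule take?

Critical path before the change: T5→T6→T9→T13 = 9+10+8+8 = 35 giving 35 weeks.
The longest path through T8 is only 33 weeks, so T8 has float 2.
New critical path: T5→T6→T8→T11→T12 = 9+10+9+6+5 = 39 ⇒ 39 weeks.

39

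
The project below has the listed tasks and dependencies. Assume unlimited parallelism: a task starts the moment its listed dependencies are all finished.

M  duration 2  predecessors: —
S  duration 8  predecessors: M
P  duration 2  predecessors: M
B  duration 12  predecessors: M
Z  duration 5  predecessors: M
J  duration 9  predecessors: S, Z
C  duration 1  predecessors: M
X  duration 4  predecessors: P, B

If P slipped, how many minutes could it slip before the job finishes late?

M→S→J = 2+8+9 = 19 sets the makespan at 19 minutes.
Longest path through P: 8 minutes (earliest finish 4, latest finish 15).
Float = 19 − 8 = 11.

11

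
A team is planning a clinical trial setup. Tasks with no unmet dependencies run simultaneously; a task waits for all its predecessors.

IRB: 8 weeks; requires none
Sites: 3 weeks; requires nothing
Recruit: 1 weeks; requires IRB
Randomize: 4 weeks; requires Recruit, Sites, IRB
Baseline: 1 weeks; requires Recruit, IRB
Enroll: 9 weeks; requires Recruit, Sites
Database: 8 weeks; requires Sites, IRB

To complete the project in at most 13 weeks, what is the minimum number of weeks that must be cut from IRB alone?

5

Current finish: 18 weeks; target: 13.
IRB is on every critical path, so each week cut from IRB cuts the finish by one (this holds down to a finish of 12).
Need 18 − 13 = 5 weeks off IRB → IRB becomes 3 weeks, finish becomes 13.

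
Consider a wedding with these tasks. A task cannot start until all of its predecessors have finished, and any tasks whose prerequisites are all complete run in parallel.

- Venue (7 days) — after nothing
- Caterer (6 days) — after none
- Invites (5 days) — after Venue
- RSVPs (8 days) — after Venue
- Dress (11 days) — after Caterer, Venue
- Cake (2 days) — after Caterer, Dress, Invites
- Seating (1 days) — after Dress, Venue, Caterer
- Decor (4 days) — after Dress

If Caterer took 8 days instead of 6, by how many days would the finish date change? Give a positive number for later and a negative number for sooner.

1

Critical path before the change: Venue→Dress→Decor = 7+11+4 = 22 giving 22 days.
Caterer has 1 day of float (longest path through it is 21).
Now Caterer→Dress→Decor = 8+11+4 = 23 is longest, so the finish becomes 23 days.
Change in finish: 23 − 22 = +1 days.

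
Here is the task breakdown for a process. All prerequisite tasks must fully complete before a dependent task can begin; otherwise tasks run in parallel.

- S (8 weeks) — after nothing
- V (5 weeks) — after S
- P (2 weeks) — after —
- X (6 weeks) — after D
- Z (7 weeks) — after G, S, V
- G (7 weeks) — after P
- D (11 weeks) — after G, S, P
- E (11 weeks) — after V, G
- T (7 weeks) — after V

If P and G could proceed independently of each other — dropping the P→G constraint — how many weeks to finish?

With the dependency in place, P→G→D→X = 2+7+11+6 = 26 sets the finish at 26 weeks.
Without P→G, G's earliest start moves from 2 to 0.
The longest chain is now S→D→X = 8+11+6 = 25, so the job takes 25 weeks.

25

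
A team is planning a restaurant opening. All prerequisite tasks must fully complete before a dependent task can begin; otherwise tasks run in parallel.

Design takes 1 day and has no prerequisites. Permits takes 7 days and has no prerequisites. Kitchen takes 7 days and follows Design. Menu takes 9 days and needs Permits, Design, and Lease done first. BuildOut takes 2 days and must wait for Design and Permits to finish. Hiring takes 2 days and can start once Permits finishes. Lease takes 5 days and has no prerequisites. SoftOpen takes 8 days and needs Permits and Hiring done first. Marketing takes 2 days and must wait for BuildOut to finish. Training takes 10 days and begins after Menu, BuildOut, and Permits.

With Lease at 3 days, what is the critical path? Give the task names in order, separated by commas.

Actual critical path: Permits→Menu→Training = 7+9+10 = 26 ⇒ 26 days.
The longest path through Lease is only 24 days, so Lease has float 2.
The critical path is still Permits→Menu→Training; finish is now 26 days.

Permits, Menu, Training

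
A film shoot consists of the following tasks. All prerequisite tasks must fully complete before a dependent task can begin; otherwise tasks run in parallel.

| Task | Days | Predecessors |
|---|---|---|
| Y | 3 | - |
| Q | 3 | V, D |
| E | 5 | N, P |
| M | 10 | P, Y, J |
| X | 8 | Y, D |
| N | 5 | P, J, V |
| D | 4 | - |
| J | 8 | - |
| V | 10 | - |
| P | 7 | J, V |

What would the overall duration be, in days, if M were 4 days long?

27

The binding path is V→P→M = 10+7+10 = 27; finish at 27 days.
Since M is critical, the -6 change carries straight to that chain (now 21 days).
Now V→P→N→E = 10+7+5+5 = 27 is longest, so the finish becomes 27 days.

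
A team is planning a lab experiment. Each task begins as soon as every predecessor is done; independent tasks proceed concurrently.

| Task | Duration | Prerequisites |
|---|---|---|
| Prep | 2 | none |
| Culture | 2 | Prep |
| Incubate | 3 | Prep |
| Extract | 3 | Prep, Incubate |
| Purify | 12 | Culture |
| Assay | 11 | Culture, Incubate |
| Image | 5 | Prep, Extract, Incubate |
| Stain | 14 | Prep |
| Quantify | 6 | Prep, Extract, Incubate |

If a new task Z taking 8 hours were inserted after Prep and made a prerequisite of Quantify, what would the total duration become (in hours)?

16

Originally the schedule takes 16 hours.
With Z inserted, Quantify now waits for max(Prep, Extract, Incubate, Z).
New critical path: Prep→Z→Quantify = 2+8+6 = 16 ⇒ 16 hours.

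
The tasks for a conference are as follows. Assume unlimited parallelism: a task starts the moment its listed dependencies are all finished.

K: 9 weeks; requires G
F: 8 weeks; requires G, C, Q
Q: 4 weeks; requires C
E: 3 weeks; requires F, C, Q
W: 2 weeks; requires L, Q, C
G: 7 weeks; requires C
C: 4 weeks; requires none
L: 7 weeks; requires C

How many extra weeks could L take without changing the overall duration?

9

C→G→F→E = 4+7+8+3 = 22 sets the makespan at 22 weeks.
L finishes as early as 11 and must finish by 20.
Slack of L = 13 − 4 = 9 weeks.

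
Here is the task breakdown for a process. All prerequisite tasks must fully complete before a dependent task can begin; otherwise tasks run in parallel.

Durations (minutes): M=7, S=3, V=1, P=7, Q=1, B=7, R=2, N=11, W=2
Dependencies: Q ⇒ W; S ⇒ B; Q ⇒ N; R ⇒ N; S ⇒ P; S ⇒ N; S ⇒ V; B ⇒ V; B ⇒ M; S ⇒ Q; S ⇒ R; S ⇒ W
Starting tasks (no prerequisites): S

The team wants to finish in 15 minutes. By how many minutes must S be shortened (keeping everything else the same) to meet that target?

Current finish: 17 minutes; target: 15.
S is on every critical path, so each minute cut from S cuts the finish by one (this holds down to a finish of 15).
Need 17 − 15 = 2 minutes off S → S becomes 1 minute, finish becomes 15.

2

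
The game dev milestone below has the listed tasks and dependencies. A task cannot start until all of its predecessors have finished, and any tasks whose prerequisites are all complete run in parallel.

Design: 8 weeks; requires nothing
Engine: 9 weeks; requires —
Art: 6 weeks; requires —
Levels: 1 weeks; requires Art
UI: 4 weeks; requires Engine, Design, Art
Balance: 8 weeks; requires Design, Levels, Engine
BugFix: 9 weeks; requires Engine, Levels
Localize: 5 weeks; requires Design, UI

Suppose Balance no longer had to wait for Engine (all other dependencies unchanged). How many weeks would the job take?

Before: longest chain Engine→UI→Localize = 9+4+5 = 18, finish 18.
Without Engine→Balance, Balance's earliest start moves from 9 to 8.
The longest chain is now Engine→UI→Localize = 9+4+5 = 18, so the job takes 18 weeks.

18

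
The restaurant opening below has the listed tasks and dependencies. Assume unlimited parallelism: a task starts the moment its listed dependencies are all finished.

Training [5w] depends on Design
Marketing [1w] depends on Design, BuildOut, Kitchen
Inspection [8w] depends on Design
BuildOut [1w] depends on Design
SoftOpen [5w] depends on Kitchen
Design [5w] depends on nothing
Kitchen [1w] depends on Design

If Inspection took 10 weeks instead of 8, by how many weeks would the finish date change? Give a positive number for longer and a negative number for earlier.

As given, the longest chain is Design→Inspection = 5+8 = 13, so the finish is 13 weeks.
Inspection lies on that path, so at 10 weeks the path becomes 15 weeks.
That remains the longest chain; total 15 weeks.
Change in finish: 15 − 13 = +2 weeks.

2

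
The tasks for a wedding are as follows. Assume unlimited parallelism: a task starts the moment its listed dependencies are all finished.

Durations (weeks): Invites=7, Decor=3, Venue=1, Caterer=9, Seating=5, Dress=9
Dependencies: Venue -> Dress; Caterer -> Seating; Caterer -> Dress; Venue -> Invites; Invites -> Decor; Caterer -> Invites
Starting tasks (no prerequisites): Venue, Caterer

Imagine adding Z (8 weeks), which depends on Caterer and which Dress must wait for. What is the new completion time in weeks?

Originally the schedule takes 19 weeks.
With Z inserted, Dress now waits for max(Venue, Caterer, Z).
New critical path: Caterer→Z→Dress = 9+8+9 = 26 ⇒ 26 weeks.

26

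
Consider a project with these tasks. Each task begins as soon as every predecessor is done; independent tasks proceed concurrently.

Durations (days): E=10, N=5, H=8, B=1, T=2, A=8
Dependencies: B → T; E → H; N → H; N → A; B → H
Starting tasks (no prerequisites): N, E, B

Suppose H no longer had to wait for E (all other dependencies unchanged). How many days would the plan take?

13

With the dependency in place, E→H = 10+8 = 18 sets the finish at 18 days.
Without E→H, H's earliest start moves from 10 to 5.
The longest chain is now N→H = 5+8 = 13, so the plan takes 13 days.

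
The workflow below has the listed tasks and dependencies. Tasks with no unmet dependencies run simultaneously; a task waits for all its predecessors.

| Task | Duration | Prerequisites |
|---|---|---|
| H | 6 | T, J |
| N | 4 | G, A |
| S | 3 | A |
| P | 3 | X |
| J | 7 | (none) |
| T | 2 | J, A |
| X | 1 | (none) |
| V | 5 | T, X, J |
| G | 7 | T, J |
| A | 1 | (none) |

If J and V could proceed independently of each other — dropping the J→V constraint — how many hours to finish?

Original critical path: J→T→G→N = 7+2+7+4 = 20 ⇒ 20 hours.
Dropping J→V doesn't change V's earliest start (9); another predecessor still binds.
The longest chain is now J→T→G→N = 7+2+7+4 = 20, so the schedule takes 20 hours.

20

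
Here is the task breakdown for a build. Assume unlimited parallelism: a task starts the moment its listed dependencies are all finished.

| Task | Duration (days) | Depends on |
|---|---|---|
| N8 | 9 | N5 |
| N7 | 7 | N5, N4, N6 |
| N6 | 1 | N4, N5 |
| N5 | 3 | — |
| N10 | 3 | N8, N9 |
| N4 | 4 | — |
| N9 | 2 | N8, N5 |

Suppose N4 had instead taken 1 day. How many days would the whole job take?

17

As given, the longest chain is N5→N8→N9→N10 = 3+9+2+3 = 17, so the finish is 17 days.
N4 is off the critical path — its longest chain is 12 days, giving 5 of slack.
The critical path is still N5→N8→N9→N10; finish is now 17 days.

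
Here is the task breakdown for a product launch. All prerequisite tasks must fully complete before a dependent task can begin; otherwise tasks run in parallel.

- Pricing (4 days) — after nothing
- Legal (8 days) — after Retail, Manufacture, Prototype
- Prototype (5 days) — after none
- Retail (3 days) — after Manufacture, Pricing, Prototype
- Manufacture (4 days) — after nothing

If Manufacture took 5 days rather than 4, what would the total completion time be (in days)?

Baseline: Prototype→Retail→Legal = 5+3+8 = 16 → 16 days.
The longest path through Manufacture is only 15 days, so Manufacture has float 1.
The critical path is still Prototype→Retail→Legal; finish is now 16 days.

16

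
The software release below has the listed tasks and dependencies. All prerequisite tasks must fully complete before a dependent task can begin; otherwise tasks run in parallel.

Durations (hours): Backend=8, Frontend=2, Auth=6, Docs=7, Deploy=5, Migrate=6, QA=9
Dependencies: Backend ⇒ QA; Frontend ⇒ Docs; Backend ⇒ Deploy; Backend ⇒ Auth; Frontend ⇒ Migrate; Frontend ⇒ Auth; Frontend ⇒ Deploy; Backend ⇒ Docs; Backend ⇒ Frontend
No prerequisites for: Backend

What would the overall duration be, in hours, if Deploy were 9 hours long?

Actual critical path: Backend→Frontend→Docs = 8+2+7 = 17 ⇒ 17 hours.
The longest path through Deploy is only 15 hours, so Deploy has float 2.
Now Backend→Frontend→Deploy = 8+2+9 = 19 is longest, so the finish becomes 19 hours.

19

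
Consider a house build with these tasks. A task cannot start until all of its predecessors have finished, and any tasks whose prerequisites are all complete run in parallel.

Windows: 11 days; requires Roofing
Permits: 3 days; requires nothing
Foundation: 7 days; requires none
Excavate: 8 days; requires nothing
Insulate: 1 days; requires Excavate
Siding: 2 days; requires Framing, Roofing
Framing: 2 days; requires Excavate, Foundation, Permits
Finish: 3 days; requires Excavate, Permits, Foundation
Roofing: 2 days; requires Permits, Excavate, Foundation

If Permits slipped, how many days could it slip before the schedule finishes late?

The longest chain is Excavate→Roofing→Windows = 8+2+11 = 21; overall finish 21 days.
Longest path through Permits: 16 days (earliest finish 3, latest finish 8).
Float = 21 − 16 = 5.

5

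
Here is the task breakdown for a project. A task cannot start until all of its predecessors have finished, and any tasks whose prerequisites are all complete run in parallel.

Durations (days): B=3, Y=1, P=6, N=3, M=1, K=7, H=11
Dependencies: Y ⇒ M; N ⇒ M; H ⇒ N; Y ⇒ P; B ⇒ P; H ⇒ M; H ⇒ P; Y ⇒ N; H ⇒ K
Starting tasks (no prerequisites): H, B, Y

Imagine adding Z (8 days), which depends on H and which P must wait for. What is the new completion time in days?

25

Originally the project takes 18 days.
With Z inserted, P now waits for max(B, Y, H, Z).
New critical path: H→Z→P = 11+8+6 = 25 ⇒ 25 days.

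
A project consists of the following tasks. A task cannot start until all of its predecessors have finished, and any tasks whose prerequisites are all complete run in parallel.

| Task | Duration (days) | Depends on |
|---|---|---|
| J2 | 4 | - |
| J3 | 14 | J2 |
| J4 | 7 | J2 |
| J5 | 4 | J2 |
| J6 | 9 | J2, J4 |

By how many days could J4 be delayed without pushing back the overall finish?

Critical path: J2→J4→J6 = 4+7+9 = 20, so the finish is 20 days.
J4 finishes as early as 11 and must finish by 11.
Float = 20 − 20 = 0.

0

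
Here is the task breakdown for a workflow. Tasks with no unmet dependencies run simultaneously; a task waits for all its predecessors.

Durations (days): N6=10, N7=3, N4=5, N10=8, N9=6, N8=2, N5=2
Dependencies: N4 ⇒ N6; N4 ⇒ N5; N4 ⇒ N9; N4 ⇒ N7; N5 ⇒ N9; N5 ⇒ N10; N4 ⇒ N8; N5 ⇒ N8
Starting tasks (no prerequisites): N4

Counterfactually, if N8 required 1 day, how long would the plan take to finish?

Critical path before the change: N4→N5→N10 = 5+2+8 = 15 giving 15 days.
The longest path through N8 is only 9 days, so N8 has float 6.
That remains the longest chain; total 15 days.

15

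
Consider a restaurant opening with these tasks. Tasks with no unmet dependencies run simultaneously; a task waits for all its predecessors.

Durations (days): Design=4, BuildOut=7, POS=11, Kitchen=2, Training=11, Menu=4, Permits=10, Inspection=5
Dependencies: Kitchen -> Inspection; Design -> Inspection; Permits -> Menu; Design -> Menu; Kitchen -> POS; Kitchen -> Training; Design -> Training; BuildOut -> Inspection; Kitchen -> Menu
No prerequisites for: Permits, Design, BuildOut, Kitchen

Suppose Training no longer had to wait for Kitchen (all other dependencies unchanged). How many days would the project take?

15

With the dependency in place, Design→Training = 4+11 = 15 sets the finish at 15 days.
Dropping Kitchen→Training doesn't change Training's earliest start (4); another predecessor still binds.
New critical path: Design→Training = 4+11 = 15 ⇒ 15 days.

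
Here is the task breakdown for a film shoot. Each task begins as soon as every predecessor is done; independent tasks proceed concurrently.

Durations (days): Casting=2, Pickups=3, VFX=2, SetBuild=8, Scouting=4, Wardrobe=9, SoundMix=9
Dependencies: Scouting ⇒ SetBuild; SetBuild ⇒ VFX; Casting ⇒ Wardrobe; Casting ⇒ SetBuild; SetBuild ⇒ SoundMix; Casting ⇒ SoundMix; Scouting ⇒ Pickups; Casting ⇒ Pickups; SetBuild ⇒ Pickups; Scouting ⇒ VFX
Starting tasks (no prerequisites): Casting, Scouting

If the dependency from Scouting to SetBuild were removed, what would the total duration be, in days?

19

Original critical path: Scouting→SetBuild→SoundMix = 4+8+9 = 21 ⇒ 21 days.
Without Scouting→SetBuild, SetBuild's earliest start moves from 4 to 2.
After: Casting→SetBuild→SoundMix = 2+8+9 = 19 → 19 days.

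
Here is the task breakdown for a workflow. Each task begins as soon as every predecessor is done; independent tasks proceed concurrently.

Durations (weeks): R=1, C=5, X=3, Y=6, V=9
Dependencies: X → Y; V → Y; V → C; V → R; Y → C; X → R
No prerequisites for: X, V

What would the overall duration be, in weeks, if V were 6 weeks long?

17

Critical path before the change: V→Y→C = 9+6+5 = 20 giving 20 weeks.
Since V is critical, the -3 change carries straight to that chain (now 17 weeks).
The critical path is still V→Y→C; finish is now 17 weeks.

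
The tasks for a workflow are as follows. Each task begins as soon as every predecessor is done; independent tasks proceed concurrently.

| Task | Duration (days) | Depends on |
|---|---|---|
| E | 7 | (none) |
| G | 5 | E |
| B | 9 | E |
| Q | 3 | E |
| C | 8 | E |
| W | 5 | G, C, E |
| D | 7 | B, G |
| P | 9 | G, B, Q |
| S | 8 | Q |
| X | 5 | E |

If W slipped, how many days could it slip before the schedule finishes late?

The longest chain is E→B→P = 7+9+9 = 25; overall finish 25 days.
The longest chain containing W totals 20 days.
So W can slip 25 − 20 = 5 days.

5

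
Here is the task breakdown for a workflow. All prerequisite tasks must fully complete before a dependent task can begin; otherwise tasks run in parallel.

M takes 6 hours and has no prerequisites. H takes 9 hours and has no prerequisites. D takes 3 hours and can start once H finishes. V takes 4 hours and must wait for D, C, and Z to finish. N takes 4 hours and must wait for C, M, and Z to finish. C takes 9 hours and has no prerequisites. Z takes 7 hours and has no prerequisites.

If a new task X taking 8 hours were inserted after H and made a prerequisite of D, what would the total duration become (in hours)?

Originally the job takes 16 hours.
With X inserted, D now waits for max(H, X).
New critical path: H→X→D→V = 9+8+3+4 = 24 ⇒ 24 hours.

24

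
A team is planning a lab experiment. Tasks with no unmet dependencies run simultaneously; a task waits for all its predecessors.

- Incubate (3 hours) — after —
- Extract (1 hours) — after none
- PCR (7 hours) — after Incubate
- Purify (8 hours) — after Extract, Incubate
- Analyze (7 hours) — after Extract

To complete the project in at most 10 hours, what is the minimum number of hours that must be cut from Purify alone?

Current finish: 11 hours; target: 10.
Purify is on every critical path, so each hour cut from Purify cuts the finish by one (this holds down to a finish of 10).
Need 11 − 10 = 1 hour off Purify → Purify becomes 7 hours, finish becomes 10.

1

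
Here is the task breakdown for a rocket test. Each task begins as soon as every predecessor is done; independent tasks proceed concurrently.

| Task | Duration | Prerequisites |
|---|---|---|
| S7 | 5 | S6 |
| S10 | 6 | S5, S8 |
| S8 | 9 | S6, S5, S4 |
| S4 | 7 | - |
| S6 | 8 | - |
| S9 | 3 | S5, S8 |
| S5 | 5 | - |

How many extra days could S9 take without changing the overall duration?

3

S6→S8→S10 = 8+9+6 = 23 sets the makespan at 23 days.
S9 finishes as early as 20 and must finish by 23.
Slack of S9 = 20 − 17 = 3 days.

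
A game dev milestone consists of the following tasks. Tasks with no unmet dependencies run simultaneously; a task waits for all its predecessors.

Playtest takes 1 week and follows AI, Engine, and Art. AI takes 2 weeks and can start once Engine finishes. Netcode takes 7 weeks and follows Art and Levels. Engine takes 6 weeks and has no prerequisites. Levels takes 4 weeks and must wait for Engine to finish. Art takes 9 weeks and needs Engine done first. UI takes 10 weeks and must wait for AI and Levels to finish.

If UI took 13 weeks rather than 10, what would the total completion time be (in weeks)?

23

Actual critical path: Engine→Art→Netcode = 6+9+7 = 22 ⇒ 22 weeks.
The longest path through UI is only 20 weeks, so UI has float 2.
New critical path: Engine→Levels→UI = 6+4+13 = 23 ⇒ 23 weeks.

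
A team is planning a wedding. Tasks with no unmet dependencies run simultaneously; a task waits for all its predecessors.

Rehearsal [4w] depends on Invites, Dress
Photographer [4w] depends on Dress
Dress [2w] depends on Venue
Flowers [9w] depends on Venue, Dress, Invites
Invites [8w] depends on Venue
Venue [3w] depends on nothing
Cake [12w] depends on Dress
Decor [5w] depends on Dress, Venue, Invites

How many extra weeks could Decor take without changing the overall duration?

4

Critical path: Venue→Invites→Flowers = 3+8+9 = 20, so the finish is 20 weeks.
Decor finishes as early as 16 and must finish by 20.
Float = 20 − 16 = 4.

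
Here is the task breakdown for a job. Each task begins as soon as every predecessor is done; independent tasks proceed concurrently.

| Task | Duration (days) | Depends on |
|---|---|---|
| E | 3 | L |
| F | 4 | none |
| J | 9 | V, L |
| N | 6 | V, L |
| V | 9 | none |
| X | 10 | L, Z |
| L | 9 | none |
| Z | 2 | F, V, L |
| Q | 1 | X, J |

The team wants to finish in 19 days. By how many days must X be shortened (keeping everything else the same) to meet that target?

3

Current finish: 22 days; target: 19.
X is on every critical path, so each day cut from X cuts the finish by one (this holds down to a finish of 19).
Need 22 − 19 = 3 days off X → X becomes 7 days, finish becomes 19.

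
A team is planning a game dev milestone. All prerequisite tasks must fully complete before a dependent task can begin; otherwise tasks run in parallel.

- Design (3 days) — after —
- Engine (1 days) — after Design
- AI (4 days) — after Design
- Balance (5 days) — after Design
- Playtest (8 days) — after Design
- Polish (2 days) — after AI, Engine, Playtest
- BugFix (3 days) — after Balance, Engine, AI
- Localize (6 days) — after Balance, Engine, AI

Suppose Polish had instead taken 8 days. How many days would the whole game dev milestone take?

Actual critical path: Design→Balance→Localize = 3+5+6 = 14 ⇒ 14 days.
The longest path through Polish is only 13 days, so Polish has float 1.
Now Design→Playtest→Polish = 3+8+8 = 19 is longest, so the finish becomes 19 days.

19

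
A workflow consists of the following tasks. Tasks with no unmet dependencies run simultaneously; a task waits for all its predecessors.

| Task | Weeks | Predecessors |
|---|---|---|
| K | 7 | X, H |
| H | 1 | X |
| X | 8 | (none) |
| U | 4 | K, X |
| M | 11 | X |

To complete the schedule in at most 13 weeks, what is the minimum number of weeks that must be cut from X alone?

7

Current finish: 20 weeks; target: 13.
X is on every critical path, so each week cut from X cuts the finish by one (this holds down to a finish of 13).
Need 20 − 13 = 7 weeks off X → X becomes 1 week, finish becomes 13.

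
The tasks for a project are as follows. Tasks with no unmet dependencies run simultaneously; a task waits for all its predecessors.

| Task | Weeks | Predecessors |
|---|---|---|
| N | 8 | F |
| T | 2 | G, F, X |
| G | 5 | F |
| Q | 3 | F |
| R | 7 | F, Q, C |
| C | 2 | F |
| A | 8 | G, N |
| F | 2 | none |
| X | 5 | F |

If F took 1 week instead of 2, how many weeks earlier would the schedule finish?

Critical path before the change: F→N→A = 2+8+8 = 18 giving 18 weeks.
F is on the critical path; changing it to 1 makes that path 17 weeks.
No other chain overtakes it, so the finish is 17 weeks.
Change in finish: 17 − 18 = -1 weeks.

1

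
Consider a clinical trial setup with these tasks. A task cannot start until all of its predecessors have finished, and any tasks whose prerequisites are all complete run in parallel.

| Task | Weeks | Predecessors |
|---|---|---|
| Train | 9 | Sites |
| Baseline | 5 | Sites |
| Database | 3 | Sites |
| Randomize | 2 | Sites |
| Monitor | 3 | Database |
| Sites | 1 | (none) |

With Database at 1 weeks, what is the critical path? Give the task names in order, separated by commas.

Sites, Train

Baseline: Sites→Train = 1+9 = 10 → 10 weeks.
The longest path through Database is only 7 weeks, so Database has float 3.
No other chain overtakes it, so the finish is 10 weeks.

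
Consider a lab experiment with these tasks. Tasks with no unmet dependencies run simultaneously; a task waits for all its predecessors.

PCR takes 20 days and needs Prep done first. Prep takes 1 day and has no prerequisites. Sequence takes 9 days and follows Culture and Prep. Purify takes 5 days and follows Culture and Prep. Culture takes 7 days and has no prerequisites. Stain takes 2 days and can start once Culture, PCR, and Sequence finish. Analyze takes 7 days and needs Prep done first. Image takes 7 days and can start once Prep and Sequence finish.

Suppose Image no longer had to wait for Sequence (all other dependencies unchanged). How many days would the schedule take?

Original critical path: Prep→PCR→Stain = 1+20+2 = 23 ⇒ 23 days.
Without Sequence→Image, Image's earliest start moves from 16 to 1.
New critical path: Prep→PCR→Stain = 1+20+2 = 23 ⇒ 23 days.

23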